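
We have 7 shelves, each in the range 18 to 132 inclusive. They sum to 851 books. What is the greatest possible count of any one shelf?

Maximizing one value means minimizing the remaining 6.
The other 6 contribute at least 6 × 18 = 108, leaving at most 851 − 108 = 743.
But each shelf is capped at 132, so the maximum is 132.
Achievable: one at 132 and the other 6 totalling 719, which fits since 6 × 18 ≤ 719 ≤ 6 × 132.

132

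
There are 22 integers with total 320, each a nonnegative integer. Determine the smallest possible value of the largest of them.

15

Some value must be at least ⌈320/22⌉ = 15, since 22 × 14 = 308 < 320.
Taking 10 copies of 14 and 12 copies of 15 gives exactly 320, so 15 is attained.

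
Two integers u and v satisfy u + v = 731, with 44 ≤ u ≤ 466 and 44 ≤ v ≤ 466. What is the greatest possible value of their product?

133590

With u + v fixed, uv peaks when the two are closest together.
Taking u = 365 and v = 366 (both in [44, 466]) gives uv = 133590.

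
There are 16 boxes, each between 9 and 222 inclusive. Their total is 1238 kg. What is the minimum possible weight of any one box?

9

Minimizing one value means maximizing the remaining 15.
The other 15 can take up 15 × 222 = 3330 ≥ 1238 − 9, so one box can sit at its floor of 9.
Achievable: one at 9 and the other 15 totalling 1229, which fits since 15 × 9 ≤ 1229 ≤ 15 × 222.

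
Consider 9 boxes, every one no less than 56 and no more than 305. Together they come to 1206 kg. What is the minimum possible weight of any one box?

To make one box as small as possible, make the other 8 as large as possible.
The other 8 can take up 8 × 305 = 2440 ≥ 1206 − 56, so one box can sit at its floor of 56.
Achievable: one at 56 and the other 8 totalling 1150, which fits since 8 × 56 ≤ 1150 ≤ 8 × 305.

56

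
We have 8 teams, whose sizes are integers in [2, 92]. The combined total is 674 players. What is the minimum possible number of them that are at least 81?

3

Each value short of 81 is at most 80, costing at least 92 − 80 = 12 against the maximum total of 736.
We can afford to lose at most 736 − 674 = 62, so at most ⌊62/12⌋ = 5 fall short, and at least 3 are ≥ 81.
Exactly 3 works: 3 values at 92 and 5 at 80 total 676; lower one of the high values by 2 (still ≥ 81) to hit 674.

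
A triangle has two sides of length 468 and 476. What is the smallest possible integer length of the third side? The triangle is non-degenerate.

9

The third side must exceed |468 − 476| = 8.
The smallest integer above 8 is 9.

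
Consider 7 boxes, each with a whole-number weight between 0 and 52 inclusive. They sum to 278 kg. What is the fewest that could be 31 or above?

4

If only k of them are at least 31, the other 7 − k are at most 30, so the total is at most k·52 + (7 − k)·30.
This must reach 278, so k·52 + (7 − k)·30 ≥ 278, giving k ≥ 4.
Exactly 4 works: 4 values at 52 and 3 at 30 total 298; lower one of the high values by 20 (still ≥ 31) to hit 278.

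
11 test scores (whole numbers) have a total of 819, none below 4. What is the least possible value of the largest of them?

75

The average is 819/11 > 74, so not all 11 can be 74 or less; the largest is ≥ 75.
Equality holds with 5 values of 75 and 6 values of 74.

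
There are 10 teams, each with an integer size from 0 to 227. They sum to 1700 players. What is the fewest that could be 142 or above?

If only k of them are at least 142, the other 10 − k are at most 141, so the total is at most k·227 + (10 − k)·141.
This must reach 1700, so k·227 + (10 − k)·141 ≥ 1700, giving k ≥ 4.
Exactly 4 works: 4 values at 227 and 6 at 141 total 1754; lower one of the high values by 54 (still ≥ 142) to hit 1700.

4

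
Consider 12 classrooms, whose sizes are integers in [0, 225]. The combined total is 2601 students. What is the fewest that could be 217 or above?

1

If only k of them are at least 217, the other 12 − k are at most 216, so the total is at most k·225 + (12 − k)·216.
This must reach 2601, so k·225 + (12 − k)·216 ≥ 2601, giving k ≥ 1.
Exactly 1 works: 1 value at 225 and 11 at 216 total 2601.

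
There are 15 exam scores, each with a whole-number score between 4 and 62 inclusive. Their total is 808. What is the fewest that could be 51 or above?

5

If only k of them are at least 51, the other 15 − k are at most 50, so the total is at most k·62 + (15 − k)·50.
This must reach 808, so k·62 + (15 − k)·50 ≥ 808, giving k ≥ 5.
Exactly 5 works: 5 values at 62 and 10 at 50 total 810; lower one of the high values by 2 (still ≥ 51) to hit 808.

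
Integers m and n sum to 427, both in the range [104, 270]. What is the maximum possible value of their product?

mn = m(427 − m) is maximized when m is as near 427/2 as the bounds allow.
Taking m = 213 and n = 214 (both in [104, 270]) gives mn = 45582.

45582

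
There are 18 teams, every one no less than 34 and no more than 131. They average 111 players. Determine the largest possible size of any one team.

131

Maximizing one value means minimizing the remaining 17.
The total is 18 × 111 = 1998.
The other 17 contribute at least 17 × 34 = 578, leaving at most 1998 − 578 = 1420.
But each team is capped at 131, so the maximum is 131.
Achievable: one at 131 and the other 17 totalling 1867, which fits since 17 × 34 ≤ 1867 ≤ 17 × 131.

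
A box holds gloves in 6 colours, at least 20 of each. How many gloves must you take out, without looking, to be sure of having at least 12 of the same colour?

You could draw 11 of every colour without reaching 12 of any — 66 in all.
One more forces 12 of some colour, so 66 + 1 = 67.

67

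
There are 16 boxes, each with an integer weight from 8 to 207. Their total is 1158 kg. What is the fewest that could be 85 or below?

3

Each value above 85 is at least 86, contributing at least 86 − 8 = 78 above the floor 8.
The sum exceeds the floor total 128 by 1030, so at most ⌊1030/78⌋ = 13 exceed 85, and at least 3 are ≤ 85.
Exactly 3 works: 3 values at 8 and 13 at 86 total 1142; raise one of the low values by 16 (still ≤ 85) to hit 1158.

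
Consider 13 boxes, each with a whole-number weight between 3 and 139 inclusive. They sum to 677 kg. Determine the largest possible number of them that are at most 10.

8

Each value at 10 or below falls at least 139 − 10 = 129 short of the ceiling 139.
The ceiling total is 13 × 139 = 1807, and we need 677, so at most ⌊(1807 − 677)/129⌋ = 8 can be that low.
k = 8 is achieved by 8 values at 10 and 5 at 139, total 775; lower one of the 139's by 98 (still > 10) to reach 677.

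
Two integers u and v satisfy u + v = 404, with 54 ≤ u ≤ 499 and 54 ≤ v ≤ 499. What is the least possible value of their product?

For a fixed sum, uv is smallest when u and v are as far apart as possible.
The extreme feasible split is u = 54, v = 350, giving uv = 18900.

18900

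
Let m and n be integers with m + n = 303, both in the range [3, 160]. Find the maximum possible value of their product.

For a fixed sum, the product mn is largest when m and n are as close as possible.
Taking m = 151 and n = 152 (both in [3, 160]) gives mn = 22952.

22952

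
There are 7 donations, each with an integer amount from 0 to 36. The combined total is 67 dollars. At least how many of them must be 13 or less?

Let j be the number exceeding 13. Then the total is ≥ 14·j + 0·(7 − j) = 0 + 14j.
So 14j ≤ 67 and j ≤ 4; hence at least 7 − 4 = 3 are ≤ 13.
Exactly 3 works: 3 values at 0 and 4 at 14 total 56; raise one of the low values by 11 (still ≤ 13) to hit 67.

3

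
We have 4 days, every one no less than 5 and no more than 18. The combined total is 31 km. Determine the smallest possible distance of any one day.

5

To make one day as small as possible, make the other 3 as large as possible.
The other 3 can take up 3 × 18 = 54 ≥ 31 − 5, so one day can sit at its floor of 5.
Achievable: one at 5 and the other 3 totalling 26, which fits since 3 × 5 ≤ 26 ≤ 3 × 18.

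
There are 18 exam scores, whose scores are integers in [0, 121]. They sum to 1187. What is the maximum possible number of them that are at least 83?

Suppose k of them are at least 83. Those contribute at least 83 each and the other 18 − k at least 0 each.
So the total is at least 83k + 0(18 − k) = 0 + 83k. This must be ≤ 1187, giving k ≤ 14.
k = 14 is achieved by 14 values at 83 and 4 at 0, total 1162; add 25 to one value (staying below 83) to reach 1187.

14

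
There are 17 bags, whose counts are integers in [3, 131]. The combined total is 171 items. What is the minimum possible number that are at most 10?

If only k of them are at most 10, the other 17 − k are at least 11, so the total is at least (17 − k)·11 + k·3.
This is ≤ 171, so (17 − k)·11 + 3k ≤ 171, which gives k ≥ 2.
Exactly 2 works: 2 values at 3 and 15 at 11 total 171.

2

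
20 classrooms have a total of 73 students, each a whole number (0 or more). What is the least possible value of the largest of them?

If every one of the 20 were at most 3, the total would be at most 20 × 3 = 60 < 73.
Equality holds with 13 values of 4 and 7 values of 3.

4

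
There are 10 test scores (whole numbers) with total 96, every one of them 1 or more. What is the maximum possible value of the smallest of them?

If every one of the 10 were at least 10, the total would be at least 10 × 10 = 100 > 96.
Taking 4 copies of 9 and 6 copies of 10 gives exactly 96, so 9 is attained.

9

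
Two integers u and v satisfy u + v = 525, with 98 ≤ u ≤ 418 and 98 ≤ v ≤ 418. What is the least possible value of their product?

44726

Since u + v is fixed, pushing one of them to its bound minimizes the product.
At the endpoint u = 107, v = 525 − 107 = 418, so uv = 107 × 418 = 44726.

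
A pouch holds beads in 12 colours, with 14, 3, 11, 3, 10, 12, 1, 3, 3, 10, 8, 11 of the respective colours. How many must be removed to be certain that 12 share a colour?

86

In the worst case you take as many as possible of each colour without reaching 12: 11 + 3 + 11 + 3 + 10 + 11 + 1 + 3 + 3 + 10 + 8 + 11 = 85.
The next one must give 12 of some colour, so 85 + 1 = 86.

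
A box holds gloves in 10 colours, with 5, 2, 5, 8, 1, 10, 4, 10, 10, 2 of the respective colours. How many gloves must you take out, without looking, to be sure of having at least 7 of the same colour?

In the worst case you take as many as possible of each colour without reaching 7: 5 + 2 + 5 + 6 + 1 + 6 + 4 + 6 + 6 + 2 = 43.
The next one must give 7 of some colour, so 43 + 1 = 44.

44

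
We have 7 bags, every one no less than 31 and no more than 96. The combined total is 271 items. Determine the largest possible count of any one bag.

Maximizing one value means minimizing the remaining 6.
The other 6 contribute at least 6 × 31 = 186, leaving at most 271 − 186 = 85.
Since 85 ≤ 96, this is achievable: one at 85 and 6 at 31.

85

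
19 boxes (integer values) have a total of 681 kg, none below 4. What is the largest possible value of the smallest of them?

35

If every one of the 19 were at least 36, the total would be at least 19 × 36 = 684 > 681.
Taking 3 copies of 35 and 16 copies of 36 gives exactly 681, so 35 is attained.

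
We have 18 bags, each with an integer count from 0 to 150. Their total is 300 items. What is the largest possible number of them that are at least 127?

2

With k values at 127 or above and the rest at least 0, the sum is at least 0 + 127k.
Since the sum is 300, we need 127k ≤ 300, i.e. k ≤ 2.
k = 2 is achieved by 2 values at 127 and 16 at 0, total 254; add 46 to one value (staying below 127) to reach 300.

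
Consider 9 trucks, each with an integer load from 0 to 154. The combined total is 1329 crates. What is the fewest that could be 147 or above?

2

Suppose at most 9 − j of them reach 147; then j values are ≤ 146 and the rest ≤ 154.
The total is then ≤ 146·j + 154·(9 − j) = 1386 − 8j. For this to be ≥ 1329 we need j ≤ 7, so at least 9 − 7 = 2 must reach 147.
Exactly 2 works: 2 values at 154 and 7 at 146 total 1330; lower one of the high values by 1 (still ≥ 147) to hit 1329.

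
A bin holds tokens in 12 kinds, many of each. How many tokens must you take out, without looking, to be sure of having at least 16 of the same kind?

181

In the worst case you draw 15 of each of the 12 kinds: 12 × 15 = 180.
One more forces 16 of some kind, so 180 + 1 = 181.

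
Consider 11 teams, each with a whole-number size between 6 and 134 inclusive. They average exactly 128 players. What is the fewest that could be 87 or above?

10

The total is 11 × 128 = 1408.
Suppose at most 11 − j of them reach 87; then j values are ≤ 86 and the rest ≤ 134.
The total is then ≤ 86·j + 134·(11 − j) = 1474 − 48j. For this to be ≥ 1408 we need j ≤ 1, so at least 11 − 1 = 10 must reach 87.
Exactly 10 works: 10 values at 134 and 1 at 86 total 1426; lower one of the high values by 18 (still ≥ 87) to hit 1408.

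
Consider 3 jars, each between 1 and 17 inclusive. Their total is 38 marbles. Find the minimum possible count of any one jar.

Minimizing one value means maximizing the remaining 2.
The other 2 contribute at most 2 × 17 = 34, leaving at least 38 − 34 = 4.
Since 4 ≥ 1, this is achievable: one at 4 and 2 at 17.

4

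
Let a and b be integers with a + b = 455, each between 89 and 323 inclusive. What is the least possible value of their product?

Since a + b is fixed, pushing one of them to its bound minimizes the product.
At the endpoint a = 132, b = 455 − 132 = 323, so ab = 132 × 323 = 42636.

42636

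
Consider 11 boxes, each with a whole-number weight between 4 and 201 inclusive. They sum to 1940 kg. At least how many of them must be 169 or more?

3

Each value short of 169 is at most 168, costing at least 201 − 168 = 33 against the maximum total of 2211.
We can afford to lose at most 2211 − 1940 = 271, so at most ⌊271/33⌋ = 8 fall short, and at least 3 are ≥ 169.
Exactly 3 works: 3 values at 201 and 8 at 168 total 1947; lower one of the high values by 7 (still ≥ 169) to hit 1940.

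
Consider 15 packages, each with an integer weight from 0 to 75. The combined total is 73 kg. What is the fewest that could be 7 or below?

Let j be the number exceeding 7. Then the total is ≥ 8·j + 0·(15 − j) = 0 + 8j.
So 8j ≤ 73 and j ≤ 9; hence at least 15 − 9 = 6 are ≤ 7.
Exactly 6 works: 6 values at 0 and 9 at 8 total 72; raise one of the low values by 1 (still ≤ 7) to hit 73.

6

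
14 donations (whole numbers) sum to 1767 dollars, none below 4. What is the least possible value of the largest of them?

127

If every one of the 14 were at most 126, the total would be at most 14 × 126 = 1764 < 1767.
Taking 11 copies of 126 and 3 copies of 127 gives exactly 1767, so 127 is attained.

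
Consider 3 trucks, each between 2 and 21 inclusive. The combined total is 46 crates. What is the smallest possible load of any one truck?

4

Minimizing one value means maximizing the remaining 2.
The other 2 contribute at most 2 × 21 = 42, leaving at least 46 − 42 = 4.
Since 4 ≥ 2, this is achievable: one at 4 and 2 at 21.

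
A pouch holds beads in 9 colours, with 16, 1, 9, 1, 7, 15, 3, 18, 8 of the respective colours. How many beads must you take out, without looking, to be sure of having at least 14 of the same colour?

In the worst case you take as many as possible of each colour without reaching 14: 13 + 1 + 9 + 1 + 7 + 13 + 3 + 13 + 8 = 68.
The next one must give 14 of some colour, so 68 + 1 = 69.

69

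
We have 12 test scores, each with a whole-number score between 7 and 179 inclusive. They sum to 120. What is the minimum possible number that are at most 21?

10

Each value above 21 is at least 22, contributing at least 22 − 7 = 15 above the floor 7.
The sum exceeds the floor total 84 by 36, so at most ⌊36/15⌋ = 2 exceed 21, and at least 10 are ≤ 21.
Exactly 10 works: 10 values at 7 and 2 at 22 total 114; raise one of the low values by 6 (still ≤ 21) to hit 120.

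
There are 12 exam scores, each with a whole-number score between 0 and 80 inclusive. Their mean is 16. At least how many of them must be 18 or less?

The total is 12 × 16 = 192.
Let j be the number exceeding 18. Then the total is ≥ 19·j + 0·(12 − j) = 0 + 19j.
So 19j ≤ 192 and j ≤ 10; hence at least 12 − 10 = 2 are ≤ 18.
Exactly 2 works: 2 values at 0 and 10 at 19 total 190; raise one of the low values by 2 (still ≤ 18) to hit 192.

2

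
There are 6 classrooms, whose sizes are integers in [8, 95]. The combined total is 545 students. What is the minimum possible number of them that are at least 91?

If only k of them are at least 91, the other 6 − k are at most 90, so the total is at most k·95 + (6 − k)·90.
This must reach 545, so k·95 + (6 − k)·90 ≥ 545, giving k ≥ 1.
Exactly 1 works: 1 value at 95 and 5 at 90 total 545.

1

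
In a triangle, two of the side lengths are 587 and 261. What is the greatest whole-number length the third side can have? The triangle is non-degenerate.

The third side must be less than 587 + 261 = 848.
The largest integer below 848 is 847.

847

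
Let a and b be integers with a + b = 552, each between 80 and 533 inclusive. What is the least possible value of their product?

For a fixed sum, ab is smallest when a and b are as far apart as possible.
At the endpoint a = 80, b = 552 − 80 = 472, so ab = 80 × 472 = 37760.

37760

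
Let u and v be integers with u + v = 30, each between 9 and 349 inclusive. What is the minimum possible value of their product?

uv = u(30 − u) is concave in u, so over [9, 21] it is minimized at an endpoint.
The extreme feasible split is u = 9, v = 21, giving uv = 189.

189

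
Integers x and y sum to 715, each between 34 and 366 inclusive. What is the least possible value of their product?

For a fixed sum, xy is smallest when x and y are as far apart as possible.
At the endpoint x = 349, y = 715 − 349 = 366, so xy = 349 × 366 = 127734.

127734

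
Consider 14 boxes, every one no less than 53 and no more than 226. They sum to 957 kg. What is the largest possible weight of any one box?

226

To make one box as large as possible, make the other 13 as small as possible.
The other 13 contribute at least 13 × 53 = 689, leaving at most 957 − 689 = 268.
But each box is capped at 226, so the maximum is 226.
Achievable: one at 226 and the other 13 totalling 731, which fits since 13 × 53 ≤ 731 ≤ 13 × 226.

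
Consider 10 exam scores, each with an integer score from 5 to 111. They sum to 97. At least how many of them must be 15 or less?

Each value above 15 is at least 16, contributing at least 16 − 5 = 11 above the floor 5.
The sum exceeds the floor total 50 by 47, so at most ⌊47/11⌋ = 4 exceed 15, and at least 6 are ≤ 15.
Exactly 6 works: 6 values at 5 and 4 at 16 total 94; raise one of the low values by 3 (still ≤ 15) to hit 97.

6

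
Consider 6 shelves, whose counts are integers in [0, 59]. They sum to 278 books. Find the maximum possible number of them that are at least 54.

5

Suppose k of them are at least 54. Those contribute at least 54 each and the other 6 − k at least 0 each.
So the total is at least 54k + 0(6 − k) = 0 + 54k. This must be ≤ 278, giving k ≤ 5.
k = 5 is achieved by 5 values at 54 and 1 at 0, total 270; add 8 to one value (staying below 54) to reach 278.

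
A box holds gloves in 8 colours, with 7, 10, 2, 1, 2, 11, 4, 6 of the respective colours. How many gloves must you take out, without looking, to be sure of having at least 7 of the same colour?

In the worst case you take as many as possible of each colour without reaching 7: 6 + 6 + 2 + 1 + 2 + 6 + 4 + 6 = 33.
The next one must give 7 of some colour, so 33 + 1 = 34.

34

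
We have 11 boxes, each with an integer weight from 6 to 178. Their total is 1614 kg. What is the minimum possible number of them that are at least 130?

4

If only k of them are at least 130, the other 11 − k are at most 129, so the total is at most k·178 + (11 − k)·129.
This must reach 1614, so k·178 + (11 − k)·129 ≥ 1614, giving k ≥ 4.
Exactly 4 works: 4 values at 178 and 7 at 129 total 1615; lower one of the high values by 1 (still ≥ 130) to hit 1614.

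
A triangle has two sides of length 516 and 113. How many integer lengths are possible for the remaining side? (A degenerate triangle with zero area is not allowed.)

The triangle inequality gives |516 − 113| < c < 516 + 113, i.e. 403 < c < 629.
So c can be any integer from 404 to 628: 225 values.

225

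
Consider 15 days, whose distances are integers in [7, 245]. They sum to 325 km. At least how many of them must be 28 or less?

5

Each value above 28 is at least 29, contributing at least 29 − 7 = 22 above the floor 7.
The sum exceeds the floor total 105 by 220, so at most ⌊220/22⌋ = 10 exceed 28, and at least 5 are ≤ 28.
Exactly 5 works: 5 values at 7 and 10 at 29 total 325.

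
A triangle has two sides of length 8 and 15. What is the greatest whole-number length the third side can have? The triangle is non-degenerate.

22

The third side must be less than 8 + 15 = 23.
The largest integer below 23 is 22.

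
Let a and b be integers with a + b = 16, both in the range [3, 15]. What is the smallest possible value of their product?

39

Since a + b is fixed, pushing one of them to its bound minimizes the product.
At the endpoint a = 3, b = 16 − 3 = 13, so ab = 3 × 13 = 39.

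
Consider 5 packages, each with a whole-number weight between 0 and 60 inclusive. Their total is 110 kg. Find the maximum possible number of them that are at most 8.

Each value at 8 or below falls at least 60 − 8 = 52 short of the ceiling 60.
The ceiling total is 5 × 60 = 300, and we need 110, so at most ⌊(300 − 110)/52⌋ = 3 can be that low.
k = 3 is achieved by 3 values at 8 and 2 at 60, total 144; lower one of the 60's by 34 (still > 8) to reach 110.

3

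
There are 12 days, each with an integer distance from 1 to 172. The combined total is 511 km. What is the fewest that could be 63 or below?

Let j be the number exceeding 63. Then the total is ≥ 64·j + 1·(12 − j) = 12 + 63j.
So 63j ≤ 499 and j ≤ 7; hence at least 12 − 7 = 5 are ≤ 63.
Exactly 5 works: 5 values at 1 and 7 at 64 total 453; raise one of the low values by 58 (still ≤ 63) to hit 511.

5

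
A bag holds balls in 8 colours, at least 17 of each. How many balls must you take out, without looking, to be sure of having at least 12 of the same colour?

89

You could draw 11 of every colour without reaching 12 of any — 88 in all.
One more forces 12 of some colour, so 88 + 1 = 89.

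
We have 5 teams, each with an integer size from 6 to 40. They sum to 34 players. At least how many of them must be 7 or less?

3

Each value above 7 is at least 8, contributing at least 8 − 6 = 2 above the floor 6.
The sum exceeds the floor total 30 by 4, so at most ⌊4/2⌋ = 2 exceed 7, and at least 3 are ≤ 7.
Exactly 3 works: 3 values at 6 and 2 at 8 total 34.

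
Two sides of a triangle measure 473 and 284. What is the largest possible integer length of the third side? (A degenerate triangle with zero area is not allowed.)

756

The third side must be less than 473 + 284 = 757.
The largest integer below 757 is 756.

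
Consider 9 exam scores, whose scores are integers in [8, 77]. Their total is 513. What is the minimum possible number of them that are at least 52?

3

Suppose at most 9 − j of them reach 52; then j values are ≤ 51 and the rest ≤ 77.
The total is then ≤ 51·j + 77·(9 − j) = 693 − 26j. For this to be ≥ 513 we need j ≤ 6, so at least 9 − 6 = 3 must reach 52.
Exactly 3 works: 3 values at 77 and 6 at 51 total 537; lower one of the high values by 24 (still ≥ 52) to hit 513.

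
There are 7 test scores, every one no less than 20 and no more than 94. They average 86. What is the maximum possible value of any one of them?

94

To make one score as large as possible, make the other 6 as small as possible.
The total is 7 × 86 = 602.
The other 6 contribute at least 6 × 20 = 120, leaving at most 602 − 120 = 482.
But each score is capped at 94, so the maximum is 94.
Achievable: one at 94 and the other 6 totalling 508, which fits since 6 × 20 ≤ 508 ≤ 6 × 94.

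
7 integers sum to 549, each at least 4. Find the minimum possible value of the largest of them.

The average is 549/7 > 78, so not all 7 can be 78 or less; the largest is ≥ 79.
Equality holds with 3 values of 79 and 4 values of 78.

79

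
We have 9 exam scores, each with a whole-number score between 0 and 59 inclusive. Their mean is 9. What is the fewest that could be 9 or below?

The total is 9 × 9 = 81.
Let j be the number exceeding 9. Then the total is ≥ 10·j + 0·(9 − j) = 0 + 10j.
So 10j ≤ 81 and j ≤ 8; hence at least 9 − 8 = 1 are ≤ 9.
Exactly 1 works: 1 value at 0 and 8 at 10 total 80; raise one of the low values by 1 (still ≤ 9) to hit 81.

1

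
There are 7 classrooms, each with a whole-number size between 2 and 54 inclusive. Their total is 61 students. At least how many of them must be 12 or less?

Each value above 12 is at least 13, contributing at least 13 − 2 = 11 above the floor 2.
The sum exceeds the floor total 14 by 47, so at most ⌊47/11⌋ = 4 exceed 12, and at least 3 are ≤ 12.
Exactly 3 works: 3 values at 2 and 4 at 13 total 58; raise one of the low values by 3 (still ≤ 12) to hit 61.

3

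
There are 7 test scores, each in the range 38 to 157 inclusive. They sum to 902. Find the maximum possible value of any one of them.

157

To make one score as large as possible, make the other 6 as small as possible.
The other 6 contribute at least 6 × 38 = 228, leaving at most 902 − 228 = 674.
But each score is capped at 157, so the maximum is 157.
Achievable: one at 157 and the other 6 totalling 745, which fits since 6 × 38 ≤ 745 ≤ 6 × 157.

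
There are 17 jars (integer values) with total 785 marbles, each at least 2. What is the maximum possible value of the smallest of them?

If every one of the 17 were at least 47, the total would be at least 17 × 47 = 799 > 785.
Equality holds with 14 values of 46 and 3 values of 47.

46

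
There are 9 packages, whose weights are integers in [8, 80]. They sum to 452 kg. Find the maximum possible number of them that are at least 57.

7

Suppose k of them are at least 57. Those contribute at least 57 each and the other 9 − k at least 8 each.
So the total is at least 57k + 8(9 − k) = 72 + 49k. This must be ≤ 452, giving k ≤ 7.
k = 7 is achieved by 7 values at 57 and 2 at 8, total 415; add 37 to one value (staying below 57) to reach 452.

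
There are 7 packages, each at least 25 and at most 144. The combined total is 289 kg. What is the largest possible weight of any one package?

Maximizing one value means minimizing the remaining 6.
The other 6 contribute at least 6 × 25 = 150, leaving at most 289 − 150 = 139.
Since 139 ≤ 144, this is achievable: one at 139 and 6 at 25.

139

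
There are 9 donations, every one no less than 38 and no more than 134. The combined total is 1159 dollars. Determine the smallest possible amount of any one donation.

Minimizing one value means maximizing the remaining 8.
The other 8 contribute at most 8 × 134 = 1072, leaving at least 1159 − 1072 = 87.
Since 87 ≥ 38, this is achievable: one at 87 and 8 at 134.

87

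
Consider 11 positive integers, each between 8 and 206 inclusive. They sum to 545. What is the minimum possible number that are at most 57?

2

If only k of them are at most 57, the other 11 − k are at least 58, so the total is at least (11 − k)·58 + k·8.
This is ≤ 545, so (11 − k)·58 + 8k ≤ 545, which gives k ≥ 2.
Exactly 2 works: 2 values at 8 and 9 at 58 total 538; raise one of the low values by 7 (still ≤ 57) to hit 545.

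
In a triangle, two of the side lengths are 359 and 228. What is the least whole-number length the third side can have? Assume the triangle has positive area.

The third side must exceed |359 − 228| = 131.
The smallest integer above 131 is 132.

132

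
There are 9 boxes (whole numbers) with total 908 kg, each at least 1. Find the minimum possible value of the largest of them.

The 9 values sum to 908, so their maximum is at least ⌈908/9⌉ = 101.
Achievable: 8 of them at 101 and 1 at 100 total 908.

101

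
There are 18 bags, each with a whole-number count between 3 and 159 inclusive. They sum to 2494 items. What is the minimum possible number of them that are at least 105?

12

If only k of them are at least 105, the other 18 − k are at most 104, so the total is at most k·159 + (18 − k)·104.
This must reach 2494, so k·159 + (18 − k)·104 ≥ 2494, giving k ≥ 12.
Exactly 12 works: 12 values at 159 and 6 at 104 total 2532; lower one of the high values by 38 (still ≥ 105) to hit 2494.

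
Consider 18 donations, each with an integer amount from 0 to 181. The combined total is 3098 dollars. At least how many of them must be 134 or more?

15

Each value short of 134 is at most 133, costing at least 181 − 133 = 48 against the maximum total of 3258.
We can afford to lose at most 3258 − 3098 = 160, so at most ⌊160/48⌋ = 3 fall short, and at least 15 are ≥ 134.
Exactly 15 works: 15 values at 181 and 3 at 133 total 3114; lower one of the high values by 16 (still ≥ 134) to hit 3098.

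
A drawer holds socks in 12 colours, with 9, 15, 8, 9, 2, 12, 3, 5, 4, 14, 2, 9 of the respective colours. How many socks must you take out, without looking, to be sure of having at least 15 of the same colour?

92

In the worst case you take as many as possible of each colour without reaching 15: 9 + 14 + 8 + 9 + 2 + 12 + 3 + 5 + 4 + 14 + 2 + 9 = 91.
The next one must give 15 of some colour, so 91 + 1 = 92.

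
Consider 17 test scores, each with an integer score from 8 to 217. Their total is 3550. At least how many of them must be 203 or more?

If only k of them are at least 203, the other 17 − k are at most 202, so the total is at most k·217 + (17 − k)·202.
This must reach 3550, so k·217 + (17 − k)·202 ≥ 3550, giving k ≥ 8.
Exactly 8 works: 8 values at 217 and 9 at 202 total 3554; lower one of the high values by 4 (still ≥ 203) to hit 3550.

8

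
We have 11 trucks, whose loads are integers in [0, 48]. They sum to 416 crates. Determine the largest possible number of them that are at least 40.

10

Suppose k of them are at least 40. Those contribute at least 40 each and the other 11 − k at least 0 each.
So the total is at least 40k + 0(11 − k) = 0 + 40k. This must be ≤ 416, giving k ≤ 10.
k = 10 is achieved by 10 values at 40 and 1 at 0, total 400; add 16 to one value (staying below 40) to reach 416.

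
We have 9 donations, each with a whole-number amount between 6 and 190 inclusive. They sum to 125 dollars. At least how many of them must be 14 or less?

2

Let j be the number exceeding 14. Then the total is ≥ 15·j + 6·(9 − j) = 54 + 9j.
So 9j ≤ 71 and j ≤ 7; hence at least 9 − 7 = 2 are ≤ 14.
Exactly 2 works: 2 values at 6 and 7 at 15 total 117; raise one of the low values by 8 (still ≤ 14) to hit 125.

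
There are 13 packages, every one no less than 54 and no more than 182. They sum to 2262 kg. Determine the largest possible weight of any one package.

To make one package as large as possible, make the other 12 as small as possible.
The other 12 contribute at least 12 × 54 = 648, leaving at most 2262 − 648 = 1614.
But each package is capped at 182, so the maximum is 182.
Achievable: one at 182 and the other 12 totalling 2080, which fits since 12 × 54 ≤ 2080 ≤ 12 × 182.

182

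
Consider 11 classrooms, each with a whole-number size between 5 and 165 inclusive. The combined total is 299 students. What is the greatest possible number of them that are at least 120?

If k of the values are ≥ 120, the total is ≥ 120k + 5(11 − k).
Setting 120k + 5(11 − k) ≤ 299 gives 115k ≤ 244, so k ≤ 2.
k = 2 is achieved by 2 values at 120 and 9 at 5, total 285; add 14 to one value (staying below 120) to reach 299.

2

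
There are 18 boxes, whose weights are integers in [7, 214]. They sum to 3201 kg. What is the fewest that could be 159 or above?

Suppose at most 18 − j of them reach 159; then j values are ≤ 158 and the rest ≤ 214.
The total is then ≤ 158·j + 214·(18 − j) = 3852 − 56j. For this to be ≥ 3201 we need j ≤ 11, so at least 18 − 11 = 7 must reach 159.
Exactly 7 works: 7 values at 214 and 11 at 158 total 3236; lower one of the high values by 35 (still ≥ 159) to hit 3201.

7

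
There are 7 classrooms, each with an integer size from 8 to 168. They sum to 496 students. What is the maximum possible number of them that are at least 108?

4

Suppose k of them are at least 108. Those contribute at least 108 each and the other 7 − k at least 8 each.
So the total is at least 108k + 8(7 − k) = 56 + 100k. This must be ≤ 496, giving k ≤ 4.
k = 4 is achieved by 4 values at 108 and 3 at 8, total 456; add 40 to one value (staying below 108) to reach 496.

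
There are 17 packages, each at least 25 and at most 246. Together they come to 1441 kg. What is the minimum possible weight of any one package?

Minimizing one value means maximizing the remaining 16.
The other 16 can take up 16 × 246 = 3936 ≥ 1441 − 25, so one package can sit at its floor of 25.
Achievable: one at 25 and the other 16 totalling 1416, which fits since 16 × 25 ≤ 1416 ≤ 16 × 246.

25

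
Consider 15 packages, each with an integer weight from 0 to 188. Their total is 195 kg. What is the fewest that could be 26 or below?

Let j be the number exceeding 26. Then the total is ≥ 27·j + 0·(15 − j) = 0 + 27j.
So 27j ≤ 195 and j ≤ 7; hence at least 15 − 7 = 8 are ≤ 26.
Exactly 8 works: 8 values at 0 and 7 at 27 total 189; raise one of the low values by 6 (still ≤ 26) to hit 195.

8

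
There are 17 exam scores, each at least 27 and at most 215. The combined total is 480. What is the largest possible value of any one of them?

48

Maximizing one value means minimizing the remaining 16.
The other 16 contribute at least 16 × 27 = 432, leaving at most 480 − 432 = 48.
Since 48 ≤ 215, this is achievable: one at 48 and 16 at 27.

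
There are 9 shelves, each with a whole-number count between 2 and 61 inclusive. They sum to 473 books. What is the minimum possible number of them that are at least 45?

5

Each value short of 45 is at most 44, costing at least 61 − 44 = 17 against the maximum total of 549.
We can afford to lose at most 549 − 473 = 76, so at most ⌊76/17⌋ = 4 fall short, and at least 5 are ≥ 45.
Exactly 5 works: 5 values at 61 and 4 at 44 total 481; lower one of the high values by 8 (still ≥ 45) to hit 473.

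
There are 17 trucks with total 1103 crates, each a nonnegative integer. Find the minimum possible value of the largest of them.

65

The average is 1103/17 > 64, so not all 17 can be 64 or less; the largest is ≥ 65.
Achievable: 15 of them at 65 and 2 at 64 total 1103.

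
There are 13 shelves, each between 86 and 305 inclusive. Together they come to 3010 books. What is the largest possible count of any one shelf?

305

To make one shelf as large as possible, make the other 12 as small as possible.
The other 12 contribute at least 12 × 86 = 1032, leaving at most 3010 − 1032 = 1978.
But each shelf is capped at 305, so the maximum is 305.
Achievable: one at 305 and the other 12 totalling 2705, which fits since 12 × 86 ≤ 2705 ≤ 12 × 305.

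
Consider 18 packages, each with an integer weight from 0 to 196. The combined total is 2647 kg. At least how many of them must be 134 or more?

If only k of them are at least 134, the other 18 − k are at most 133, so the total is at most k·196 + (18 − k)·133.
This must reach 2647, so k·196 + (18 − k)·133 ≥ 2647, giving k ≥ 5.
Exactly 5 works: 5 values at 196 and 13 at 133 total 2709; lower one of the high values by 62 (still ≥ 134) to hit 2647.

5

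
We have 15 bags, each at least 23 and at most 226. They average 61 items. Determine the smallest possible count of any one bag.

To make one bag as small as possible, make the other 14 as large as possible.
The total is 15 × 61 = 915.
The other 14 can take up 14 × 226 = 3164 ≥ 915 − 23, so one bag can sit at its floor of 23.
Achievable: one at 23 and the other 14 totalling 892, which fits since 14 × 23 ≤ 892 ≤ 14 × 226.

23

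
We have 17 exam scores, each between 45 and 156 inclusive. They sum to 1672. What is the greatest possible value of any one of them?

Maximizing one value means minimizing the remaining 16.
The other 16 contribute at least 16 × 45 = 720, leaving at most 1672 − 720 = 952.
But each score is capped at 156, so the maximum is 156.
Achievable: one at 156 and the other 16 totalling 1516, which fits since 16 × 45 ≤ 1516 ≤ 16 × 156.

156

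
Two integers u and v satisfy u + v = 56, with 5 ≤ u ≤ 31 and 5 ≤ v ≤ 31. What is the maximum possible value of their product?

784

uv = u(56 − u) is maximized when u is as near 56/2 as the bounds allow.
Taking u = 28 and v = 28 (both in [5, 31]) gives uv = 784.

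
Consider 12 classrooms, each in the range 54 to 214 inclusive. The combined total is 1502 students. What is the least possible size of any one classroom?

To make one classroom as small as possible, make the other 11 as large as possible.
The other 11 can take up 11 × 214 = 2354 ≥ 1502 − 54, so one classroom can sit at its floor of 54.
Achievable: one at 54 and the other 11 totalling 1448, which fits since 11 × 54 ≤ 1448 ≤ 11 × 214.

54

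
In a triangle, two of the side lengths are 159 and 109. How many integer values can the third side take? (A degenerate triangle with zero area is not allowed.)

The triangle inequality gives |159 − 109| < c < 159 + 109, i.e. 50 < c < 268.
So c can be any integer from 51 to 267: 217 values.

217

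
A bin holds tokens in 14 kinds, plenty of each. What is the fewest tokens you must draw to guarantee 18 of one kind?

239

You could draw 17 of every kind without reaching 18 of any — 238 in all.
One more forces 18 of some kind, so 238 + 1 = 239.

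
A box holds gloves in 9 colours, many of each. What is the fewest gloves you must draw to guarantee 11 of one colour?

91

In the worst case you draw 10 of each of the 9 colours: 9 × 10 = 90.
One more forces 11 of some colour, so 90 + 1 = 91.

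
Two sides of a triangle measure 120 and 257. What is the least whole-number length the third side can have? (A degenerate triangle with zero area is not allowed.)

The third side must exceed |120 − 257| = 137.
The smallest integer above 137 is 138.

138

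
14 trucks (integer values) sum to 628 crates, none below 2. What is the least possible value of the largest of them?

Some value must be at least ⌈628/14⌉ = 45, since 14 × 44 = 616 < 628.
Equality holds with 12 values of 45 and 2 values of 44.

45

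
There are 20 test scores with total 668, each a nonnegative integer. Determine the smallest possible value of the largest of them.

34

Some value must be at least ⌈668/20⌉ = 34, since 20 × 33 = 660 < 668.
Taking 12 copies of 33 and 8 copies of 34 gives exactly 668, so 34 is attained.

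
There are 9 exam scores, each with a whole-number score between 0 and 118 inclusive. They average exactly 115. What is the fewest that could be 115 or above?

The total is 9 × 115 = 1035.
If only k of them are at least 115, the other 9 − k are at most 114, so the total is at most k·118 + (9 − k)·114.
This must reach 1035, so k·118 + (9 − k)·114 ≥ 1035, giving k ≥ 3.
Exactly 3 works: 3 values at 118 and 6 at 114 total 1038; lower one of the high values by 3 (still ≥ 115) to hit 1035.

3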